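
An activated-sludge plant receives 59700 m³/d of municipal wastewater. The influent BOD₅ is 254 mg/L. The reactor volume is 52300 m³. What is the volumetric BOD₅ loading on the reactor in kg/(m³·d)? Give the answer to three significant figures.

L_v ≈ 0.290 kg BOD₅/(m³·d)

Applied BOD₅ load per unit volume = Q·S₀/V = (59700 × 254/1000)/52300 = 0.2899 kg BOD₅·m⁻³·d⁻¹.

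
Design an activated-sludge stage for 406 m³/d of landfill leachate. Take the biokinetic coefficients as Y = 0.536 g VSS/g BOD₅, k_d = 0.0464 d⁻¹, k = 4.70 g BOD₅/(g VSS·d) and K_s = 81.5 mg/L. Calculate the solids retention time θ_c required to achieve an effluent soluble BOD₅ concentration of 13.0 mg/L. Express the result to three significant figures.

θ_c ≈ 3.33 d

At the target effluent, Y k S/(K_s+S) = 0.536×4.70×13.0/94.50 = 0.3466 d⁻¹.
1/θ_c = 0.3466 − 0.0464 = 0.3002 d⁻¹, so θ_c = 3.332 d.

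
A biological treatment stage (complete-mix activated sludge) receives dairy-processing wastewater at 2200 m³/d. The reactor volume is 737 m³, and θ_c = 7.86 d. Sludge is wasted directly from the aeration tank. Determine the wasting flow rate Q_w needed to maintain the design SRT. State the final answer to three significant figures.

Q_w ≈ 93.8 m³/d

For wasting at MLVSS concentration, Q_w = V/θ_c = 737.0/7.86 = 93.77 m³/d.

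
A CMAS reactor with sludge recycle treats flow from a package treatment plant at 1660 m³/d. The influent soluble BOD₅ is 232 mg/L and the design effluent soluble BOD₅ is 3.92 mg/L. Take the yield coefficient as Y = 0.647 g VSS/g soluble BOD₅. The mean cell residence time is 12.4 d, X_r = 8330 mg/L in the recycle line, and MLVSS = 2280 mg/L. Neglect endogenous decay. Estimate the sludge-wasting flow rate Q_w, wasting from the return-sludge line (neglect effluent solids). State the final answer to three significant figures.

Q_w ≈ 29.4 m³/d

With k_d = 0 the design equation reduces to V = Y Q (S₀−S) θ_c / X = 0.647 × 1660 × (232 − 3.92) × 12.4 / 2280 = 1332 m³.
Wasting from the return line (neglecting effluent solids): Q_w = V·X / (θ_c·X_r) = 1332 × 2280 / (12.4 × 8330) = 29.41 m³/d.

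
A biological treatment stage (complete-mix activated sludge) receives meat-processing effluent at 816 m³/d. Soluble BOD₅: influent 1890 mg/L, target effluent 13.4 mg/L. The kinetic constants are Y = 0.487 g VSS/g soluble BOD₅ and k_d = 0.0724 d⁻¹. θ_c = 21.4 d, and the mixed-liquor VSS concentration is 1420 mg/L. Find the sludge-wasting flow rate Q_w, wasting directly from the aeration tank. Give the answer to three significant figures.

Rearranging the biomass balance for a CMAS with decay, V = Y·Q·ΔS·θ_c / [X·(1+k_d θ_c)] = 0.487 × 816 × (1890 − 13.4) × 21.4 / [1420 × (1 + 0.0724 × 21.4)] = 1.6×10^7 / 3620 = 4408 m³.
For wasting at MLVSS concentration, Q_w = V/θ_c = 4408/21.4 = 206.0 m³/d.

Q_w ≈ 206 m³/d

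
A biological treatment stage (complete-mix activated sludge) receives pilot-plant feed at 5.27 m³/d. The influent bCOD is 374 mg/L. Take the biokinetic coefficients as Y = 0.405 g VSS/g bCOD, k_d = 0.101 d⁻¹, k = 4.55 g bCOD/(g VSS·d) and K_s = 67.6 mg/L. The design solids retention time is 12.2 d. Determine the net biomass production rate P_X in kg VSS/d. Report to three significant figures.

Effluent substrate depends only on kinetics and SRT: S = K_s(1 + k_d θ_c) / [θ_c(Yk − k_d) − 1] = 67.6 × (1 + 0.101 × 12.2) / [12.2 × (0.405 × 4.55 − 0.101) − 1] = 150.9 / 20.25 = 7.452 mg/L.
Y_obs = Y / (1 + k_d θ_c) = 0.405 / (1 + 0.101 × 12.2) = 0.405 / 2.232 = 0.1814.
Substrate removed = Q·(S₀ − S) = 5.27 m³/d × (374 − 7.45) g/m³ = 1.93×10^3 g/d = 1.932 kg/d.
So the net sludge growth is P_X = 0.1814 × 1.932 = 0.3505 kg VSS/d.

P_X ≈ 0.350 kg VSS/d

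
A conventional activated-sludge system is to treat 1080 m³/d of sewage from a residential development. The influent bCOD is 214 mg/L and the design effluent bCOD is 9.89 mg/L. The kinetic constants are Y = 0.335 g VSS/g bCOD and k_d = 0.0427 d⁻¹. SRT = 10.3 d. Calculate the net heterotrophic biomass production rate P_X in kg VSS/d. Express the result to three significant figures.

Correct the yield for decay: Y_obs = Y/(1 + k_d θ_c) = 0.335 / (1 + 0.0427 × 10.3) = 0.335 / 1.440 = 0.2327.
Mass of bCOD removed per day: Q(S₀ − S) = 1080 × 204.1 g/m³ = 220.4 kg/d.
Net biomass production P_X = Y_obs × Q·(S₀ − S) = 0.2327 × 220.4 = 51.29 kg VSS/d.

P_X ≈ 51.3 kg VSS/d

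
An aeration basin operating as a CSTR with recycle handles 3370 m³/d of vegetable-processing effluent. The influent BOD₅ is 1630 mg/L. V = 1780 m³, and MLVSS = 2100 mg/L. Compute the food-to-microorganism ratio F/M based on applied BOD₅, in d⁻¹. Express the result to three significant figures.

Food-to-microorganism ratio F/M = Q S₀ / (V X) = 3370 × 1630 / (1780 × 2100) = 1.470 d⁻¹.

F/M ≈ 1.47 d⁻¹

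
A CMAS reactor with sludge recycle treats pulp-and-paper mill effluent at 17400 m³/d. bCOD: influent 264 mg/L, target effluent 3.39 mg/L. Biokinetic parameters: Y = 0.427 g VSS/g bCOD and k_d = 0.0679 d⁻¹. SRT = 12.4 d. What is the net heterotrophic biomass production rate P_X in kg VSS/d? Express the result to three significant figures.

The observed yield is Y_obs = Y/(1 + k_d·θ_c) = 0.427 / (1 + 0.0679 × 12.4) = 0.427 / 1.842 = 0.2318 g VSS per g bCOD removed.
Q·(S₀ − S) = 17400 × (264 − 3.39) × 10⁻³ = 4535 kg/d removed.
So the net sludge growth is P_X = 0.2318 × 4535 = 1051 kg VSS/d.

P_X ≈ 1050 kg VSS/d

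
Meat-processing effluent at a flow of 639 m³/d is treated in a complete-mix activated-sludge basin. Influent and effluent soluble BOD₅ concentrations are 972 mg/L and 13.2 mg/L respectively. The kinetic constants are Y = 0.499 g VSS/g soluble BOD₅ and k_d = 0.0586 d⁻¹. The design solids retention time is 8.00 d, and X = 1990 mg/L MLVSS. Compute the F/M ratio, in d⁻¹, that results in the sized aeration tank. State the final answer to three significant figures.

Rearranging the biomass balance for a CMAS with decay, V = Y·Q·ΔS·θ_c / [X·(1+k_d θ_c)] = 0.499 × 639 × (972 − 13.2) × 8.00 / [1990 × (1 + 0.0586 × 8.00)] = 2.45×10^6 / 2923 = 836.8 m³.
F/M = applied load / biomass = Q·S₀/(V·X) = 639 × 972 / (836.8 × 1990) = 0.3730 d⁻¹.

F/M ≈ 0.373 d⁻¹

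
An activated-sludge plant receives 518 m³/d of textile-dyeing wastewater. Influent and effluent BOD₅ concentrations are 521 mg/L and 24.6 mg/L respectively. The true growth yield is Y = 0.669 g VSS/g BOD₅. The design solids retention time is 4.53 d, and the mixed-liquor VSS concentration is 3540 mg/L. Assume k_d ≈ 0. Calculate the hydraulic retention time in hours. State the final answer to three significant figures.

With k_d = 0 the design equation reduces to V = Y Q (S₀−S) θ_c / X = 0.669 × 518 × (521 − 24.6) × 4.53 / 3540 = 220.1 m³.
Hydraulic retention time τ = V/Q = 220.1 / 518 = 0.4250 d = 10.20 h.

τ ≈ 10.2 h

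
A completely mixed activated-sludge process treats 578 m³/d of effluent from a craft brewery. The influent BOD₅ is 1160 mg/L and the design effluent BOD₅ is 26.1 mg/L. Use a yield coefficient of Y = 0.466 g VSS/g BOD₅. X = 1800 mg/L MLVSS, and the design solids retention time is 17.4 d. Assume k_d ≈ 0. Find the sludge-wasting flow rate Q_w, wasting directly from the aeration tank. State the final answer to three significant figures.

With k_d = 0 the design equation reduces to V = Y Q (S₀−S) θ_c / X = 0.466 × 578 × (1160 − 26.1) × 17.4 / 1800 = 2952 m³.
With mixed-liquor wasting, θ_c = V/Q_w, so Q_w = V/θ_c = 2952/17.4 = 169.7 m³/d.

Q_w ≈ 170 m³/d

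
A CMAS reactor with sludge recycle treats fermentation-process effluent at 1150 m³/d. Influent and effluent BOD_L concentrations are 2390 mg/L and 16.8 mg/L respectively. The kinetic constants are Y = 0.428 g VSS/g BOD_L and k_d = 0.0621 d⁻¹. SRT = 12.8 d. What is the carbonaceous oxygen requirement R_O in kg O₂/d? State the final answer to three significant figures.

Y_obs = Y / (1 + k_d θ_c) = 0.428 / (1 + 0.0621 × 12.8) = 0.428 / 1.795 = 0.2385.
Substrate removed = Q·(S₀ − S) = 1150 m³/d × (2390 − 16.8) g/m³ = 2.73×10^6 g/d = 2729 kg/d.
P_X = Y_obs·Q·(S₀ − S) = 0.2385 × 2729 = 650.8 kg VSS/d.
Carbonaceous O₂ demand = substrate oxidised − cell-mass equivalent = 2729 − 1.42 × 650.8 = 1805 kg O₂/d.

R_O ≈ 1810 kg O₂/d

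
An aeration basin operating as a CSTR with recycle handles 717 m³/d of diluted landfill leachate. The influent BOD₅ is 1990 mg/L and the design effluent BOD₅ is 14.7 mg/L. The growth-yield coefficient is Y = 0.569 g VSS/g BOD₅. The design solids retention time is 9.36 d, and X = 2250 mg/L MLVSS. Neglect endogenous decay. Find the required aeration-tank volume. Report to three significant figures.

V ≈ 3350 m³

With k_d = 0 the design equation reduces to V = Y Q (S₀−S) θ_c / X = 0.569 × 717 × (1990 − 14.7) × 9.36 / 2250 = 3352 m³.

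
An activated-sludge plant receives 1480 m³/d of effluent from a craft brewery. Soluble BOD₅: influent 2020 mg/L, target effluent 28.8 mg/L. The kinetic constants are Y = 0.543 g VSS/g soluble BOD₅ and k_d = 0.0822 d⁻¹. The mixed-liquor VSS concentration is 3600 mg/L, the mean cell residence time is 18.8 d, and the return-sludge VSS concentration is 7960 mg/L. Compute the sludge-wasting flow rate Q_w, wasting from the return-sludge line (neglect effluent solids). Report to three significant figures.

Q_w ≈ 79.0 m³/d

From the SRT design equation V = Y Q (S₀−S) θ_c / [X (1 + k_d θ_c)] = 0.543 × 1480 × (2020 − 28.8) × 18.8 / [3600 × (1 + 0.0822 × 18.8)] = 3.01×10^7 / 9163 = 3283 m³.
Q_w = (V·X)/(θ_c X_r) = 3283 × 3600 / (18.8 × 7960) = 78.98 m³/d.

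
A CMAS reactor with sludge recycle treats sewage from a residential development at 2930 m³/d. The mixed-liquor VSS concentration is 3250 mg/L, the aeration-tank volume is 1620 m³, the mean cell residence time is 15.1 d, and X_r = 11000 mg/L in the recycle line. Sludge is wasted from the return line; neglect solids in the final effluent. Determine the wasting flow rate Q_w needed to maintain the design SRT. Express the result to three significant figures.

Q_w ≈ 31.7 m³/d

Q_w = (V·X)/(θ_c X_r) = 1620 × 3250 / (15.1 × 11000) = 31.70 m³/d.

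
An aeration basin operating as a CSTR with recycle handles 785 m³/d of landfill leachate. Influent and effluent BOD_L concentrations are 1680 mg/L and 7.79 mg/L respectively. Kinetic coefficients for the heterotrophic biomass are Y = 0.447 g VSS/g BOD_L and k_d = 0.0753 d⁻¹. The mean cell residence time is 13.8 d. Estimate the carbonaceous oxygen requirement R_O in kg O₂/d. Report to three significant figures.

Y_obs = Y / (1 + k_d θ_c) = 0.447 / (1 + 0.0753 × 13.8) = 0.447 / 2.039 = 0.2192.
Substrate removed = Q·(S₀ − S) = 785 m³/d × (1680 − 7.79) g/m³ = 1.31×10^6 g/d = 1313 kg/d.
Net sludge production P_X = 0.2192 × 1313 = 287.8 kg VSS/d.
Carbonaceous O₂ demand = substrate oxidised − cell-mass equivalent = 1313 − 1.42 × 287.8 = 904.1 kg O₂/d.

R_O ≈ 904 kg O₂/d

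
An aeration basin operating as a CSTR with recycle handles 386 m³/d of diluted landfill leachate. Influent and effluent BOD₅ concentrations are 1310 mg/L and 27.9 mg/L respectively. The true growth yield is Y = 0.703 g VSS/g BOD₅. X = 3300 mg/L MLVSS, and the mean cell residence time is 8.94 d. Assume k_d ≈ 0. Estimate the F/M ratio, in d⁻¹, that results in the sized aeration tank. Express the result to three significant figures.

F/M ≈ 0.163 d⁻¹

V·X = Y·Q·ΔS·θ_c gives V = 0.703 × 386 × (1310 − 27.9) × 8.94 / 3300 = 942.5 m³.
F/M = applied load / biomass = Q·S₀/(V·X) = 386 × 1310 / (942.5 × 3300) = 0.1626 d⁻¹.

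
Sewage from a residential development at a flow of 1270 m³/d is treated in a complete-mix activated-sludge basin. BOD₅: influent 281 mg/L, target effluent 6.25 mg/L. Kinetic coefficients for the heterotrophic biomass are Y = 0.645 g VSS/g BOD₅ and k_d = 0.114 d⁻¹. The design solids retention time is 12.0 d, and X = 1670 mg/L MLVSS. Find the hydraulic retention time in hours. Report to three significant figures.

τ ≈ 12.9 h

Steady-state biomass mass balance: V·X·(1 + k_d·θ_c) = Y·Q·(S₀ − S)·θ_c, so V = 0.645 × 1270 × (281 − 6.25) × 12.0 / [1670 × (1 + 0.114 × 12.0)] = 2.7×10^6 / 3955 = 682.9 m³.
Hydraulic retention time τ = V/Q = 682.9 / 1270 = 0.5378 d = 12.91 h.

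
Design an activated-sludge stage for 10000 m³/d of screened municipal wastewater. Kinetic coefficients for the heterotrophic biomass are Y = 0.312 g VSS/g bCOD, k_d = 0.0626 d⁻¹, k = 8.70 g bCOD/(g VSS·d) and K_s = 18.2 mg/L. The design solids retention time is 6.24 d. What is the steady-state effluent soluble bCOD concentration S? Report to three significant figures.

S ≈ 1.63 mg/L

For a completely mixed reactor with recycle the Lawrence–McCarty relation gives S = K_s·(1 + k_d·θ_c) / [θ_c·(Y·k − k_d) − 1] = 18.2 × (1 + 0.0626 × 6.24) / [6.24 × (0.312 × 8.70 − 0.0626) − 1] = 25.31 / 15.55 = 1.628 mg/L.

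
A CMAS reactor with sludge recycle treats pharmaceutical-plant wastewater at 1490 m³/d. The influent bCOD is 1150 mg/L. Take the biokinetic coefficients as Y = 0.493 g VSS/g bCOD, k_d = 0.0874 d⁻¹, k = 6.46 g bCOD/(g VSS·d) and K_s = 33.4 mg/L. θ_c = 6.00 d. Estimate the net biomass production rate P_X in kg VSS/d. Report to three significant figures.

For a completely mixed reactor with recycle the Lawrence–McCarty relation gives S = K_s·(1 + k_d·θ_c) / [θ_c·(Y·k − k_d) − 1] = 33.4 × (1 + 0.0874 × 6.00) / [6.00 × (0.493 × 6.46 − 0.0874) − 1] = 50.91 / 17.58 = 2.895 mg/L.
Y_obs = Y / (1 + k_d θ_c) = 0.493 / (1 + 0.0874 × 6.00) = 0.493 / 1.524 = 0.3234.
ΔS = 1150 − 2.90 = 1147 mg/L, so the substrate removal rate is 1490 × 1147/1000 = 1709 kg bCOD/d.
Net biomass production P_X = Y_obs × Q·(S₀ − S) = 0.3234 × 1709 = 552.8 kg VSS/d.

P_X ≈ 553 kg VSS/d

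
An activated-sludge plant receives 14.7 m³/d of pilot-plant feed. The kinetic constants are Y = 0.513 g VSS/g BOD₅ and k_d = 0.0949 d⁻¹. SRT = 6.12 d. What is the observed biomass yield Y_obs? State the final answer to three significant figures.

Y_obs ≈ 0.325 g VSS/g BOD₅

The observed yield is Y_obs = Y/(1 + k_d·θ_c) = 0.513 / (1 + 0.0949 × 6.12) = 0.513 / 1.581 = 0.3245 g VSS per g BOD₅ removed.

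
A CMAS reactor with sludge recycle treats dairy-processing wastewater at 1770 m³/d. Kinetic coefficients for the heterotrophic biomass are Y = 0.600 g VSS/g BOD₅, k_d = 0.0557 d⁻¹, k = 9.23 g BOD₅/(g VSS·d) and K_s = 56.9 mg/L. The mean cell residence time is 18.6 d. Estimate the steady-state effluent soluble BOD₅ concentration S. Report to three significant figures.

S ≈ 1.15 mg/L

For a completely mixed reactor with recycle the Lawrence–McCarty relation gives S = K_s·(1 + k_d·θ_c) / [θ_c·(Y·k − k_d) − 1] = 56.9 × (1 + 0.0557 × 18.6) / [18.6 × (0.600 × 9.23 − 0.0557) − 1] = 115.8 / 101.0 = 1.147 mg/L.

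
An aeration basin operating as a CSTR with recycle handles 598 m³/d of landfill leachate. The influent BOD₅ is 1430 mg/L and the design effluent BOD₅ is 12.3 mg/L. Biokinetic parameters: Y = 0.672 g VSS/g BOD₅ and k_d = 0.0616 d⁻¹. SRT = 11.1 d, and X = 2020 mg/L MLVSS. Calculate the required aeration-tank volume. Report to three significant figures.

V ≈ 1860 m³

From the SRT design equation V = Y Q (S₀−S) θ_c / [X (1 + k_d θ_c)] = 0.672 × 598 × (1430 − 12.3) × 11.1 / [2020 × (1 + 0.0616 × 11.1)] = 6.32×10^6 / 3401 = 1859 m³.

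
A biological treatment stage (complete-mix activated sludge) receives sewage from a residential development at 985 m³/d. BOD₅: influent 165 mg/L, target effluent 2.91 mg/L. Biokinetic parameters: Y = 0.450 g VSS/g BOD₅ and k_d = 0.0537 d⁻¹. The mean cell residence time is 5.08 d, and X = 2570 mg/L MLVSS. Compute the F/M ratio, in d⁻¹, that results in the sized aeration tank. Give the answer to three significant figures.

F/M ≈ 0.567 d⁻¹

From the SRT design equation V = Y Q (S₀−S) θ_c / [X (1 + k_d θ_c)] = 0.450 × 985 × (165 − 2.91) × 5.08 / [2570 × (1 + 0.0537 × 5.08)] = 3.65×10^5 / 3271 = 111.6 m³.
F/M = applied load / biomass = Q·S₀/(V·X) = 985 × 165 / (111.6 × 2570) = 0.5668 d⁻¹.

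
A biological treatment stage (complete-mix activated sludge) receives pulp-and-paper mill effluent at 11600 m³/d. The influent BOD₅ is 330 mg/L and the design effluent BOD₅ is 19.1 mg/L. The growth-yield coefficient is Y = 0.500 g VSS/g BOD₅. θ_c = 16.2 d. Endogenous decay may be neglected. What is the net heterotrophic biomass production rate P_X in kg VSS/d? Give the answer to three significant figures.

P_X ≈ 1800 kg VSS/d

With endogenous decay neglected, the observed yield equals the true yield: Y_obs = Y = 0.500 g VSS/g BOD₅.
Substrate removed = Q·(S₀ − S) = 11600 m³/d × (330 − 19.1) g/m³ = 3.61×10^6 g/d = 3606 kg/d.
P_X = Y_obs · Q(S₀ − S) = 0.5000 × 3606 = 1803 kg VSS/d.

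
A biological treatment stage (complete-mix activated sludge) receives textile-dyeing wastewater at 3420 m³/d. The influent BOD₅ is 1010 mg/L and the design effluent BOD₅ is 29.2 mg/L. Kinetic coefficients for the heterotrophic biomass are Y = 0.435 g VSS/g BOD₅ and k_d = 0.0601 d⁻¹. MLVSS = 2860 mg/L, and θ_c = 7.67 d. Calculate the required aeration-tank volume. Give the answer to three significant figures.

From the SRT design equation V = Y Q (S₀−S) θ_c / [X (1 + k_d θ_c)] = 0.435 × 3420 × (1010 − 29.2) × 7.67 / [2860 × (1 + 0.0601 × 7.67)] = 1.12×10^7 / 4178 = 2678 m³.

V ≈ 2680 m³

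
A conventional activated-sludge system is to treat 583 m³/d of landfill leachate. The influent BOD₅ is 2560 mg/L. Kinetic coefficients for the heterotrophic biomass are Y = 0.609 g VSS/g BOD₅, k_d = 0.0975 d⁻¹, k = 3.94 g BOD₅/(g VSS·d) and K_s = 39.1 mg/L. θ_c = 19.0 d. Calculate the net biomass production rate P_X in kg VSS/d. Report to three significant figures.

P_X ≈ 318 kg VSS/d

From the Monod/SRT balance for a CMAS, S = K_s·(1+k_d θ_c)/[θ_c·(Y k − k_d) − 1] = 39.1 × (1 + 0.0975 × 19.0) / [19.0 × (0.609 × 3.94 − 0.0975) − 1] = 111.5 / 42.74 = 2.610 mg/L.
Observed yield with endogenous decay: Y_obs = Y / (1 + k_d·θ_c) = 0.609 / (1 + 0.0975 × 19.0) = 0.609 / 2.853 = 0.2135 g VSS/g BOD₅.
Q·(S₀ − S) = 583 × (2560 − 2.61) × 10⁻³ = 1491 kg/d removed.
P_X = Y_obs · Q(S₀ − S) = 0.2135 × 1491 = 318.3 kg VSS/d.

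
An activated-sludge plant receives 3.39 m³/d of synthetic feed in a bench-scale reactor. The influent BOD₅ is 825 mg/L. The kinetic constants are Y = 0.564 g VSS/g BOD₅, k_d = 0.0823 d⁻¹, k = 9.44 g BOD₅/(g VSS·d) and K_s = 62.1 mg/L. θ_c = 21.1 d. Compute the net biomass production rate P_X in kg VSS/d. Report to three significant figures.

Effluent substrate depends only on kinetics and SRT: S = K_s(1 + k_d θ_c) / [θ_c(Yk − k_d) − 1] = 62.1 × (1 + 0.0823 × 21.1) / [21.1 × (0.564 × 9.44 − 0.0823) − 1] = 169.9 / 109.6 = 1.550 mg/L.
Correct the yield for decay: Y_obs = Y/(1 + k_d θ_c) = 0.564 / (1 + 0.0823 × 21.1) = 0.564 / 2.737 = 0.2061.
Q·(S₀ − S) = 3.39 × (825 − 1.55) × 10⁻³ = 2.791 kg/d removed.
P_X = Y_obs · Q(S₀ − S) = 0.2061 × 2.791 = 0.5753 kg VSS/d.

P_X ≈ 0.575 kg VSS/d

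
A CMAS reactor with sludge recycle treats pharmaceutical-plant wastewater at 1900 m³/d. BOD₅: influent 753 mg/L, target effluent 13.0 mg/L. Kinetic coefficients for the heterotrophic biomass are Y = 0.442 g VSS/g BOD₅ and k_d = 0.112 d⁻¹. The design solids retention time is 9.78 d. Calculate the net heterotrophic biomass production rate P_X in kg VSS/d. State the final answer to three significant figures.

Observed yield with endogenous decay: Y_obs = Y / (1 + k_d·θ_c) = 0.442 / (1 + 0.112 × 9.78) = 0.442 / 2.095 = 0.2109 g VSS/g BOD₅.
Q·(S₀ − S) = 1900 × (753 − 13.0) × 10⁻³ = 1406 kg/d removed.
Net biomass production P_X = Y_obs × Q·(S₀ − S) = 0.2109 × 1406 = 296.6 kg VSS/d.

P_X ≈ 297 kg VSS/d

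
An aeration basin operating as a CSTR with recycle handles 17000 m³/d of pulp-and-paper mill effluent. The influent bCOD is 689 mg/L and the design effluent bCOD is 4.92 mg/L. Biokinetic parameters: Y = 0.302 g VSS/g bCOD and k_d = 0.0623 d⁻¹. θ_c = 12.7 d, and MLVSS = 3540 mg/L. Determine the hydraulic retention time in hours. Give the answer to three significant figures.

τ ≈ 9.93 h

From the SRT design equation V = Y Q (S₀−S) θ_c / [X (1 + k_d θ_c)] = 0.302 × 17000 × (689 − 4.92) × 12.7 / [3540 × (1 + 0.0623 × 12.7)] = 4.46×10^7 / 6341 = 7034 m³.
HRT = V/Q = 7034 m³ / 17000 m³·d⁻¹ = 0.4138 d × 24 = 9.931 h.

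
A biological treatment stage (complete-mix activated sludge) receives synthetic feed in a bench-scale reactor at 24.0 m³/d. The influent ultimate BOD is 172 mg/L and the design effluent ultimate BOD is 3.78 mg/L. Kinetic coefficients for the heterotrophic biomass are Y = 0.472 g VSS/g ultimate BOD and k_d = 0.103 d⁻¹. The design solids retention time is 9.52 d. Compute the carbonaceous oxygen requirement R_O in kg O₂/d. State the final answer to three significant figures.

R_O ≈ 2.67 kg O₂/d

The observed yield is Y_obs = Y/(1 + k_d·θ_c) = 0.472 / (1 + 0.103 × 9.52) = 0.472 / 1.981 = 0.2383 g VSS per g ultimate BOD removed.
ΔS = 172 − 3.78 = 168.2 mg/L, so the substrate removal rate is 24.0 × 168.2/1000 = 4.037 kg ultimate BOD/d.
Biomass synthesised: P_X = Y_obs × 4.037 = 0.9622 kg VSS/d.
R_O = Q·ΔS − 1.42 P_X = 4.037 − 1.366 = 2.671 kg O₂/d.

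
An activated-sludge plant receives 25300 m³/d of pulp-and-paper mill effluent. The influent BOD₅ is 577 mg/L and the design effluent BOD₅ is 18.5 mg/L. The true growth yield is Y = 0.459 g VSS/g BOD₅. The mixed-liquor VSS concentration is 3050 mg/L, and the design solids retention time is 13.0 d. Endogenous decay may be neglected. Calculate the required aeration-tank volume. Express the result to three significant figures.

With k_d = 0 the design equation reduces to V = Y Q (S₀−S) θ_c / X = 0.459 × 25300 × (577 − 18.5) × 13.0 / 3050 = 27644 m³.

V ≈ 27600 m³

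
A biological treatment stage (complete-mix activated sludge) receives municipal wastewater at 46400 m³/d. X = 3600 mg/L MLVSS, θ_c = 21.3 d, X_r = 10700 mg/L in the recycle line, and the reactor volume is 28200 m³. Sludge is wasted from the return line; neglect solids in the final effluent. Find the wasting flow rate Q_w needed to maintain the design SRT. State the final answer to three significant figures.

Q_w = (V·X)/(θ_c X_r) = 28200 × 3600 / (21.3 × 10700) = 445.4 m³/d.

Q_w ≈ 445 m³/d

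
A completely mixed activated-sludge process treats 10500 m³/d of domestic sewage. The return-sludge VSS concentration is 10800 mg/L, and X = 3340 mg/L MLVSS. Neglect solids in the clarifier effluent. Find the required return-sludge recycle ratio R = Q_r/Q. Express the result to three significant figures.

R ≈ 0.448

R = Q_r/Q = X/(X_r − X) = 3340 / (10800 − 3340) = 0.4477.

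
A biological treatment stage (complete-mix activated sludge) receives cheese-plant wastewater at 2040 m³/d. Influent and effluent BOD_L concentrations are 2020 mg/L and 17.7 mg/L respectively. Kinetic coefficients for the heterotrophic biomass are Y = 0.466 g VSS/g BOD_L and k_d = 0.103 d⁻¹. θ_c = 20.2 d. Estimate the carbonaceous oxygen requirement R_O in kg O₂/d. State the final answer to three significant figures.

Y_obs = Y / (1 + k_d θ_c) = 0.466 / (1 + 0.103 × 20.2) = 0.466 / 3.081 = 0.1513.
Mass of BOD_L removed per day: Q(S₀ − S) = 2040 × 2002 g/m³ = 4085 kg/d.
P_X = Y_obs·Q·(S₀ − S) = 0.1513 × 4085 = 617.9 kg VSS/d.
Carbonaceous O₂ demand = substrate oxidised − cell-mass equivalent = 4085 − 1.42 × 617.9 = 3207 kg O₂/d.

R_O ≈ 3210 kg O₂/d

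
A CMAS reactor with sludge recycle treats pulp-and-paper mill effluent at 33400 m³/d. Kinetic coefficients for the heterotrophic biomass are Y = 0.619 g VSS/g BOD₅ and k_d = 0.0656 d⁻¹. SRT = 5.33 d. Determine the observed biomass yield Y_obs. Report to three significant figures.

Y_obs ≈ 0.459 g VSS/g BOD₅

The observed yield is Y_obs = Y/(1 + k_d·θ_c) = 0.619 / (1 + 0.0656 × 5.33) = 0.619 / 1.350 = 0.4586 g VSS per g BOD₅ removed.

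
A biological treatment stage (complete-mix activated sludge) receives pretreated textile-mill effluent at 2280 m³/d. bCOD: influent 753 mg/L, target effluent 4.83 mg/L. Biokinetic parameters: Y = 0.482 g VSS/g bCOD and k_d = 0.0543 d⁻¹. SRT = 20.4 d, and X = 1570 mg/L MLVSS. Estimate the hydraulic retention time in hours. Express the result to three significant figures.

Rearranging the biomass balance for a CMAS with decay, V = Y·Q·ΔS·θ_c / [X·(1+k_d θ_c)] = 0.482 × 2280 × (753 − 4.83) × 20.4 / [1570 × (1 + 0.0543 × 20.4)] = 1.68×10^7 / 3309 = 5069 m³.
HRT = V/Q = 5069 m³ / 2280 m³·d⁻¹ = 2.223 d × 24 = 53.36 h.

τ ≈ 53.4 h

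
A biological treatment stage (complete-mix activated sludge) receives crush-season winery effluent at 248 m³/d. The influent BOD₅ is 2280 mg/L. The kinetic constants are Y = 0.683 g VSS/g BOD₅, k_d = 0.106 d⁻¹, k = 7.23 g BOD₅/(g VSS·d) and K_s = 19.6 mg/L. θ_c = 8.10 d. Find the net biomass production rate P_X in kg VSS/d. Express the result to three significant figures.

Effluent substrate depends only on kinetics and SRT: S = K_s(1 + k_d θ_c) / [θ_c(Yk − k_d) − 1] = 19.6 × (1 + 0.106 × 8.10) / [8.10 × (0.683 × 7.23 − 0.106) − 1] = 36.43 / 38.14 = 0.9551 mg/L.
The observed yield is Y_obs = Y/(1 + k_d·θ_c) = 0.683 / (1 + 0.106 × 8.10) = 0.683 / 1.859 = 0.3675 g VSS per g BOD₅ removed.
Substrate removed = Q·(S₀ − S) = 248 m³/d × (2280 − 0.955) g/m³ = 5.65×10^5 g/d = 565.2 kg/d.
P_X = Y_obs · Q(S₀ − S) = 0.3675 × 565.2 = 207.7 kg VSS/d.

P_X ≈ 208 kg VSS/d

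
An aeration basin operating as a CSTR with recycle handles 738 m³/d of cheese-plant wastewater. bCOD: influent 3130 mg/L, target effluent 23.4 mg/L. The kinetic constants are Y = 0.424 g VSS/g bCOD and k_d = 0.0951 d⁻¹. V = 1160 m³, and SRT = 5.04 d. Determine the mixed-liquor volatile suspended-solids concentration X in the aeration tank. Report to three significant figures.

X ≈ 2860 mg/L

From V·X·(1 + k_d·θ_c) = Y·Q·(S₀ − S)·θ_c: X = 0.424 × 738 × (3130 − 23.4) × 5.04 / [1160 × (1 + 0.0951 × 5.04)] = 2855 mg/L.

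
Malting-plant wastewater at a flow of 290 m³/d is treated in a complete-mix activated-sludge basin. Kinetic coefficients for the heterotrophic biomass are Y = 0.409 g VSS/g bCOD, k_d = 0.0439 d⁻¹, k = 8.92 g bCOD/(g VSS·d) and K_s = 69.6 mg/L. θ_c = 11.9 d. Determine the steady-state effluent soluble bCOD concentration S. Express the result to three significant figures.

S ≈ 2.53 mg/L

From the Monod/SRT balance for a CMAS, S = K_s·(1+k_d θ_c)/[θ_c·(Y k − k_d) − 1] = 69.6 × (1 + 0.0439 × 11.9) / [11.9 × (0.409 × 8.92 − 0.0439) − 1] = 106.0 / 41.89 = 2.529 mg/L.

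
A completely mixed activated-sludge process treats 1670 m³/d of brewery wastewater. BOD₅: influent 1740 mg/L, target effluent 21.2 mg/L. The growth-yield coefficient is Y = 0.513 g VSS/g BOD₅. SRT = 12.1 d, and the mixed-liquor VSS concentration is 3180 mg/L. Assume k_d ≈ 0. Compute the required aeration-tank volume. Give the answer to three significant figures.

V·X = Y·Q·ΔS·θ_c gives V = 0.513 × 1670 × (1740 − 21.2) × 12.1 / 3180 = 5603 m³.

V ≈ 5600 m³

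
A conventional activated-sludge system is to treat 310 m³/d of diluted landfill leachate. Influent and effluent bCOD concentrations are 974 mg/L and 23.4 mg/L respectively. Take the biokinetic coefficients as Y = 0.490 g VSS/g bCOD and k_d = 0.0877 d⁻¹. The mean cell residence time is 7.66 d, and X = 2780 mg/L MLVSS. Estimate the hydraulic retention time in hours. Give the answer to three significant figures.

τ ≈ 18.4 h

From the SRT design equation V = Y Q (S₀−S) θ_c / [X (1 + k_d θ_c)] = 0.490 × 310 × (974 − 23.4) × 7.66 / [2780 × (1 + 0.0877 × 7.66)] = 1.11×10^6 / 4648 = 238.0 m³.
HRT = V/Q = 238.0 m³ / 310 m³·d⁻¹ = 0.7677 d × 24 = 18.43 h.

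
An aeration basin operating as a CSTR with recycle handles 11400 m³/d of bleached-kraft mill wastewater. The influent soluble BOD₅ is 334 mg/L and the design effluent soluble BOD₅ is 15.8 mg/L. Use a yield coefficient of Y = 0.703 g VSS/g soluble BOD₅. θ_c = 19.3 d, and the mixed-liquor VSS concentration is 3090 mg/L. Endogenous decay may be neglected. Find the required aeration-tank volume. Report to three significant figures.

V ≈ 15900 m³

V·X = Y·Q·ΔS·θ_c gives V = 0.703 × 11400 × (334 − 15.8) × 19.3 / 3090 = 15928 m³.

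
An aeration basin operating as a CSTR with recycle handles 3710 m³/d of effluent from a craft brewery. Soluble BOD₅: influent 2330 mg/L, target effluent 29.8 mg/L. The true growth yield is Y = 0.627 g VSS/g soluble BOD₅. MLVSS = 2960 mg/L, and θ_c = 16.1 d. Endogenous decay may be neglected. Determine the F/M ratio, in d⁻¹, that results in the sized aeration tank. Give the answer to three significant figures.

F/M ≈ 0.100 d⁻¹

Biomass mass balance (decay neglected): V·X = Y·Q·(S₀ − S)·θ_c, so V = 0.627 × 3710 × (2330 − 29.8) × 16.1 / 2960 = 29103 m³.
Food-to-microorganism ratio F/M = Q S₀ / (V X) = 3710 × 2330 / (29103 × 2960) = 0.1003 d⁻¹.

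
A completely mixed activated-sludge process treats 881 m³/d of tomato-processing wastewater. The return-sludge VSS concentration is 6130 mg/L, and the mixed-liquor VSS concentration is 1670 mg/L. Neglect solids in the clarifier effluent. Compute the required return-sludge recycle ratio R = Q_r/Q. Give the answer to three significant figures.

Mass balance around the secondary clarifier (neglecting effluent solids): R = X / (X_r − X) = 1670 / (6130 − 1670) = 0.3744.

R ≈ 0.374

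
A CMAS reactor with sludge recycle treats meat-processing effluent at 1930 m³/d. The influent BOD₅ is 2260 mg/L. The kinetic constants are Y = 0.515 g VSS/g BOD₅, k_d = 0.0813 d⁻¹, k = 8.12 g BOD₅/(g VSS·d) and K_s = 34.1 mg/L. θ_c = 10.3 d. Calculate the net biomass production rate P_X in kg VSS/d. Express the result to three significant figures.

From the Monod/SRT balance for a CMAS, S = K_s·(1+k_d θ_c)/[θ_c·(Y k − k_d) − 1] = 34.1 × (1 + 0.0813 × 10.3) / [10.3 × (0.515 × 8.12 − 0.0813) − 1] = 62.65 / 41.24 = 1.519 mg/L.
Correct the yield for decay: Y_obs = Y/(1 + k_d θ_c) = 0.515 / (1 + 0.0813 × 10.3) = 0.515 / 1.837 = 0.2803.
Mass of BOD₅ removed per day: Q(S₀ − S) = 1930 × 2258 g/m³ = 4359 kg/d.
Net biomass production P_X = Y_obs × Q·(S₀ − S) = 0.2803 × 4359 = 1222 kg VSS/d.

P_X ≈ 1220 kg VSS/d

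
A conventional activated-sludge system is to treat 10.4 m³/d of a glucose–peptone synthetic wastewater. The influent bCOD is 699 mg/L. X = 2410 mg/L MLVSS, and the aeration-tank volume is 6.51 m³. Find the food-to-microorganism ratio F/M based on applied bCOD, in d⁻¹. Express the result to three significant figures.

F/M = Q·S₀ / (V·X) = 10.4 × 699 / (6.510 × 2410) = 0.4634 g bCOD·(g VSS·d)⁻¹.

F/M ≈ 0.463 d⁻¹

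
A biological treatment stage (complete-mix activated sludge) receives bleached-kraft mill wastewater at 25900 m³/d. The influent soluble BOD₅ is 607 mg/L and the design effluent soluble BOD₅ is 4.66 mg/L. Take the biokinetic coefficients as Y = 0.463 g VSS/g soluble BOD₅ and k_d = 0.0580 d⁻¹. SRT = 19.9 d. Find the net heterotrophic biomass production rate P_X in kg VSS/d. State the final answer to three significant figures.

Correct the yield for decay: Y_obs = Y/(1 + k_d θ_c) = 0.463 / (1 + 0.0580 × 19.9) = 0.463 / 2.154 = 0.2149.
ΔS = 607 − 4.66 = 602.3 mg/L, so the substrate removal rate is 25900 × 602.3/1000 = 15601 kg soluble BOD₅/d.
So the net sludge growth is P_X = 0.2149 × 15601 = 3353 kg VSS/d.

P_X ≈ 3350 kg VSS/d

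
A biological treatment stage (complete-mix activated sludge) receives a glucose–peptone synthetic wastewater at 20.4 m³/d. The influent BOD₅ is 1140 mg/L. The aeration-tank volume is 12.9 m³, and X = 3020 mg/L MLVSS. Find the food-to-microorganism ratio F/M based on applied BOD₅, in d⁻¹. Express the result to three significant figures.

F/M = Q·S₀ / (V·X) = 20.4 × 1140 / (12.90 × 3020) = 0.5970 g BOD₅·(g VSS·d)⁻¹.

F/M ≈ 0.597 d⁻¹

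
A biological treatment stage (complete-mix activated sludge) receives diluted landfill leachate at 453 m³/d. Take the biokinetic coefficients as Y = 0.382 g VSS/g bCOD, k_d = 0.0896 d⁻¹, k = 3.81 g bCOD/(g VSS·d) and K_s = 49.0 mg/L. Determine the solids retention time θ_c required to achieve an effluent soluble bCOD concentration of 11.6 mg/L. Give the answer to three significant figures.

θ_c ≈ 5.29 d

At the target effluent, Y k S/(K_s+S) = 0.382×3.81×11.6/60.60 = 0.2786 d⁻¹.
1/θ_c = 0.2786 − 0.0896 = 0.1890 d⁻¹, so θ_c = 5.291 d.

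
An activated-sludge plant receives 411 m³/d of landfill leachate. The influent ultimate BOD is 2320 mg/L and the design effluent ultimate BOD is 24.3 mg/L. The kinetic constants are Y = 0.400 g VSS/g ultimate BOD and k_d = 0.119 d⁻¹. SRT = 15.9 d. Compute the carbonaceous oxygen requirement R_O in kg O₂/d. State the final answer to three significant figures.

R_O ≈ 758 kg O₂/d

Y_obs = Y / (1 + k_d θ_c) = 0.400 / (1 + 0.119 × 15.9) = 0.400 / 2.892 = 0.1383.
Mass of ultimate BOD removed per day: Q(S₀ − S) = 411 × 2296 g/m³ = 943.5 kg/d.
Net sludge production P_X = 0.1383 × 943.5 = 130.5 kg VSS/d.
R_O = Q·(S₀ − S) − 1.42·P_X = 943.5 − 1.42 × 130.5 = 758.2 kg O₂/d.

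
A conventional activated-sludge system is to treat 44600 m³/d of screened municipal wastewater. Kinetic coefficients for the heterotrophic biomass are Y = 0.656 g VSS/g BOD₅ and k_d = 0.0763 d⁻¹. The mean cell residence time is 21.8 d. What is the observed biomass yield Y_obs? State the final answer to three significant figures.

Correct the yield for decay: Y_obs = Y/(1 + k_d θ_c) = 0.656 / (1 + 0.0763 × 21.8) = 0.656 / 2.663 = 0.2463.

Y_obs ≈ 0.246 g VSS/g BOD₅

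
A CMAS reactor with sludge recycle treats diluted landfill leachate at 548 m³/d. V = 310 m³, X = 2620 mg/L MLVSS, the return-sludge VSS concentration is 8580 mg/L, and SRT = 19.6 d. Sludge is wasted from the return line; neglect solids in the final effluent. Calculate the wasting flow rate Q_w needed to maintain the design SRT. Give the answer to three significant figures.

Q_w ≈ 4.83 m³/d

Wasting from the return line (neglecting effluent solids): Q_w = V·X / (θ_c·X_r) = 310.0 × 2620 / (19.6 × 8580) = 4.830 m³/d.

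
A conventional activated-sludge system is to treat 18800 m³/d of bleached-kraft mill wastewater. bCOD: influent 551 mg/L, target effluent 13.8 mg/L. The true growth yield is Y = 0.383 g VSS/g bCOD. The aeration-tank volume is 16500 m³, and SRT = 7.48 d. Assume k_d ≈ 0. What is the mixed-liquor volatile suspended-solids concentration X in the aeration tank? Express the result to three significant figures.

X = Y·Q·ΔS·θ_c / V = 0.383 × 18800 × (551 − 13.8) × 7.48 / 16500 = 1754 mg/L.

X ≈ 1750 mg/L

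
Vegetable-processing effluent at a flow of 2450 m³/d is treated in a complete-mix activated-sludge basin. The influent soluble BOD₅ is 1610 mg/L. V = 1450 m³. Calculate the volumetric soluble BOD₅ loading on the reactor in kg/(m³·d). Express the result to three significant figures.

L_v ≈ 2.72 kg soluble BOD₅/(m³·d)

Volumetric loading L_v = Q·S₀ / V = 2450 × 1610 g/m³ / 1450 m³ = 2720 g/(m³·d) = 2.720 kg soluble BOD₅/(m³·d).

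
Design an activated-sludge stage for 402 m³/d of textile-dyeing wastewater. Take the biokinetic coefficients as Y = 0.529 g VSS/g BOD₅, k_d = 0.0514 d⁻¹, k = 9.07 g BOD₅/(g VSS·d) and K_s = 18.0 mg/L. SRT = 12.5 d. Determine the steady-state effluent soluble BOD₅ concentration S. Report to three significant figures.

S ≈ 0.507 mg/L

Effluent substrate depends only on kinetics and SRT: S = K_s(1 + k_d θ_c) / [θ_c(Yk − k_d) − 1] = 18.0 × (1 + 0.0514 × 12.5) / [12.5 × (0.529 × 9.07 − 0.0514) − 1] = 29.57 / 58.33 = 0.5068 mg/L.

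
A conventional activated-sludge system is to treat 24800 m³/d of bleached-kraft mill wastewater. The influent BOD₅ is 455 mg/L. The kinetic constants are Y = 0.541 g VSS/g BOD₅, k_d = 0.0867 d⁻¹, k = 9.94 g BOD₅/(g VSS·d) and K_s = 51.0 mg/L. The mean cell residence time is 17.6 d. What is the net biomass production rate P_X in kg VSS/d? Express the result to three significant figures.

Effluent substrate depends only on kinetics and SRT: S = K_s(1 + k_d θ_c) / [θ_c(Yk − k_d) − 1] = 51.0 × (1 + 0.0867 × 17.6) / [17.6 × (0.541 × 9.94 − 0.0867) − 1] = 128.8 / 92.12 = 1.398 mg/L.
Observed yield with endogenous decay: Y_obs = Y / (1 + k_d·θ_c) = 0.541 / (1 + 0.0867 × 17.6) = 0.541 / 2.526 = 0.2142 g VSS/g BOD₅.
Q·(S₀ − S) = 24800 × (455 − 1.40) × 10⁻³ = 11249 kg/d removed.
So the net sludge growth is P_X = 0.2142 × 11249 = 2409 kg VSS/d.

P_X ≈ 2410 kg VSS/d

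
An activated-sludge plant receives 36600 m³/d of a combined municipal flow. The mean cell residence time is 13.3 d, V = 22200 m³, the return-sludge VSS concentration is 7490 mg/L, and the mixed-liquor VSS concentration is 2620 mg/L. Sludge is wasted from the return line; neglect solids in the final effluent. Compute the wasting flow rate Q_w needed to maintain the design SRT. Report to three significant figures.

Q_w ≈ 584 m³/d

Q_w = (V·X)/(θ_c X_r) = 22200 × 2620 / (13.3 × 7490) = 583.9 m³/d.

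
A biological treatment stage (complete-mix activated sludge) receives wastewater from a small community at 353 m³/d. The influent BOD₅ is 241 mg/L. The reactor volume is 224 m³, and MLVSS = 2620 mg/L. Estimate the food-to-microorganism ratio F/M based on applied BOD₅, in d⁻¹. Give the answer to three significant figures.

Food-to-microorganism ratio F/M = Q S₀ / (V X) = 353 × 241 / (224.0 × 2620) = 0.1450 d⁻¹.

F/M ≈ 0.145 d⁻¹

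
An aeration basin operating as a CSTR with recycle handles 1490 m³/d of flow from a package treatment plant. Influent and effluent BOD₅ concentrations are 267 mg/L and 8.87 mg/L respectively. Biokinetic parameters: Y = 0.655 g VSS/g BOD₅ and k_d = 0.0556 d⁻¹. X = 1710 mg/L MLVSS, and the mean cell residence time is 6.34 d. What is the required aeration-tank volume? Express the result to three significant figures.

V ≈ 691 m³

From the SRT design equation V = Y Q (S₀−S) θ_c / [X (1 + k_d θ_c)] = 0.655 × 1490 × (267 − 8.87) × 6.34 / [1710 × (1 + 0.0556 × 6.34)] = 1.6×10^6 / 2313 = 690.6 m³.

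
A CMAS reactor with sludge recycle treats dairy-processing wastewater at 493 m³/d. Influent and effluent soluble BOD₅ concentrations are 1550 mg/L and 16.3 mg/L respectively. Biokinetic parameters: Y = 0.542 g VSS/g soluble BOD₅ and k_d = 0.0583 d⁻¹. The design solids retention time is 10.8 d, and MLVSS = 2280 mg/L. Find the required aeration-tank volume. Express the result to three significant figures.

V ≈ 1190 m³

From the SRT design equation V = Y Q (S₀−S) θ_c / [X (1 + k_d θ_c)] = 0.542 × 493 × (1550 − 16.3) × 10.8 / [2280 × (1 + 0.0583 × 10.8)] = 4.43×10^6 / 3716 = 1191 m³.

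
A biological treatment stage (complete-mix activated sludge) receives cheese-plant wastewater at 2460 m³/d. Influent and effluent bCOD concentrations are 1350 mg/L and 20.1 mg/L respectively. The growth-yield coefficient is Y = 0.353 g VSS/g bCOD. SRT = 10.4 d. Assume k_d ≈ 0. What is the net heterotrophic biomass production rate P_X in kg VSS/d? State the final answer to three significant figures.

With endogenous decay neglected, the observed yield equals the true yield: Y_obs = Y = 0.353 g VSS/g bCOD.
Mass of bCOD removed per day: Q(S₀ − S) = 2460 × 1330 g/m³ = 3272 kg/d.
Biomass produced: P_X = Y_obs·Q·ΔS = 0.3530 × 3272 ≈ 1155 kg VSS/d.

P_X ≈ 1150 kg VSS/d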